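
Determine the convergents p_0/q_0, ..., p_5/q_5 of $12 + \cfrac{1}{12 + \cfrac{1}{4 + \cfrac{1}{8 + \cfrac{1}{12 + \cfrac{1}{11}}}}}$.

12/1, 145/12, 592/49, 4881/404, 59164/4897, 655685/54271

Using the convergent recurrence p_i = a_i*p_{i-1} + p_{i-2}, q_i = a_i*q_{i-1} + q_{i-2} with p_{-2}=0, p_{-1}=1, q_{-2}=1, q_{-1}=0:
  i=0: a_0=12, p_0 = 12*1 + 0 = 12, q_0 = 12*0 + 1 = 1.
  i=1: a_1=12, p_1 = 12*12 + 1 = 145, q_1 = 12*1 + 0 = 12.
  i=2: a_2=4, p_2 = 4*145 + 12 = 592, q_2 = 4*12 + 1 = 49.
  i=3: a_3=8, p_3 = 8*592 + 145 = 4881, q_3 = 8*49 + 12 = 404.
  i=4: a_4=12, p_4 = 12*4881 + 592 = 59164, q_4 = 12*404 + 49 = 4897.
  i=5: a_5=11, p_5 = 11*59164 + 4881 = 655685, q_5 = 11*4897 + 404 = 54271.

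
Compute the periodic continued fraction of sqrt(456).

[21; (2, 1, 4, 1, 2, 42)]

Write x_i = (sqrt(456) + m_i)/d_i with (m_0, d_0) = (0, 1). a_0 = floor(sqrt(456)) = 21, since 21^2 = 441 <= 456 < 484 = 22^2.
Iterate m_{i+1} = d_i*a_i - m_i, d_{i+1} = (456 - m_{i+1}^2)/d_i, a_{i+1} = floor((a_0 + m_{i+1})/d_{i+1}):
  m_1 = 1*21 - 0 = 21, d_1 = (456 - 21^2)/1 = 15/1 = 15, a_1 = floor((21 + 21)/15) = 2.
  m_2 = 15*2 - 21 = 9, d_2 = (456 - 9^2)/15 = 375/15 = 25, a_2 = floor((21 + 9)/25) = 1.
  m_3 = 25*1 - 9 = 16, d_3 = (456 - 16^2)/25 = 200/25 = 8, a_3 = floor((21 + 16)/8) = 4.
  m_4 = 8*4 - 16 = 16, d_4 = (456 - 16^2)/8 = 200/8 = 25, a_4 = floor((21 + 16)/25) = 1.
  m_5 = 25*1 - 16 = 9, d_5 = (456 - 9^2)/25 = 375/25 = 15, a_5 = floor((21 + 9)/15) = 2.
  m_6 = 15*2 - 9 = 21, d_6 = (456 - 21^2)/15 = 15/15 = 1, a_6 = floor((21 + 21)/1) = 42.
  m_7 = 1*42 - 21 = 21, d_7 = (456 - 21^2)/1 = 15/1 = 15: (m_7, d_7) = (m_1, d_1) = (21, 15), so from here the quotients repeat a_1, ..., a_6; the period length is 6.
Hence the expansion of sqrt(456) is a_0 = 21 followed by the repeating block 2, 1, 4, 1, 2, 42 (period 6).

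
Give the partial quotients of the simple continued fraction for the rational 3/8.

Run the Euclidean algorithm on 3 and 8; the successive quotients are the partial quotients a_0, a_1, ... (each step inverts the fractional part left over by the previous one):
  3 = 0*8 + 3, so a_0 = 0.
  8 = 2*3 + 2, so a_1 = 2.
  3 = 1*2 + 1, so a_2 = 1.
  2 = 2*1 + 0, so a_3 = 2.
The remainder reaches 0 after 4 divisions, so the expansion has 4 partial quotients, read off in order.

[0; 2, 1, 2]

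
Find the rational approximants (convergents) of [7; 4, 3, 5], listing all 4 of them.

Using the convergent recurrence p_i = a_i*p_{i-1} + p_{i-2}, q_i = a_i*q_{i-1} + q_{i-2} with p_{-2}=0, p_{-1}=1, q_{-2}=1, q_{-1}=0:
  i=0: a_0=7, p_0 = 7*1 + 0 = 7, q_0 = 7*0 + 1 = 1.
  i=1: a_1=4, p_1 = 4*7 + 1 = 29, q_1 = 4*1 + 0 = 4.
  i=2: a_2=3, p_2 = 3*29 + 7 = 94, q_2 = 3*4 + 1 = 13.
  i=3: a_3=5, p_3 = 5*94 + 29 = 499, q_3 = 5*13 + 4 = 69.

7/1, 29/4, 94/13, 499/69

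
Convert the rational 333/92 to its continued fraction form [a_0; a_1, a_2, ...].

Run the Euclidean algorithm on 333 and 92; the successive quotients are the partial quotients a_0, a_1, ... (each step inverts the fractional part left over by the previous one):
  333 = 3*92 + 57, so a_0 = 3.
  92 = 1*57 + 35, so a_1 = 1.
  57 = 1*35 + 22, so a_2 = 1.
  35 = 1*22 + 13, so a_3 = 1.
  22 = 1*13 + 9, so a_4 = 1.
  13 = 1*9 + 4, so a_5 = 1.
  9 = 2*4 + 1, so a_6 = 2.
  4 = 4*1 + 0, so a_7 = 4.
The remainder reaches 0 after 8 divisions, so the expansion has 8 partial quotients, read off in order.

[3; 1, 1, 1, 1, 1, 2, 4]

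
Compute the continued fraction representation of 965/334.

Run the Euclidean algorithm on 965 and 334; the successive quotients are the partial quotients a_0, a_1, ... (each step inverts the fractional part left over by the previous one):
  965 = 2*334 + 297, so a_0 = 2.
  334 = 1*297 + 37, so a_1 = 1.
  297 = 8*37 + 1, so a_2 = 8.
  37 = 37*1 + 0, so a_3 = 37.
The remainder reaches 0 after 4 divisions, so the expansion has 4 partial quotients, read off in order.

[2; 1, 8, 37]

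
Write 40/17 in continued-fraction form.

Run the Euclidean algorithm on 40 and 17; the successive quotients are the partial quotients a_0, a_1, ... (each step inverts the fractional part left over by the previous one):
  40 = 2*17 + 6, so a_0 = 2.
  17 = 2*6 + 5, so a_1 = 2.
  6 = 1*5 + 1, so a_2 = 1.
  5 = 5*1 + 0, so a_3 = 5.
The remainder reaches 0 after 4 divisions, so the expansion has 4 partial quotients, read off in order.

[2; 2, 1, 5]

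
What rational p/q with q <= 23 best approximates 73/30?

56/23

Expand x = 73/30 as a continued fraction with the Euclidean algorithm:
  73 = 2*30 + 13, so a_0 = 2.
  30 = 2*13 + 4, so a_1 = 2.
  13 = 3*4 + 1, so a_2 = 3.
  4 = 4*1 + 0, so a_3 = 4.
so x = [2; 2, 3, 4].
Convergents (p_i = a_i*p_{i-1} + p_{i-2}, q_i = a_i*q_{i-1} + q_{i-2} with p_{-2}=0, p_{-1}=1, q_{-2}=1, q_{-1}=0), until the denominator exceeds 23:
  i=0: a_0=2, p_0 = 2*1 + 0 = 2, q_0 = 2*0 + 1 = 1.
  i=1: a_1=2, p_1 = 2*2 + 1 = 5, q_1 = 2*1 + 0 = 2.
  i=2: a_2=3, p_2 = 3*5 + 2 = 17, q_2 = 3*2 + 1 = 7.
  i=3: a_3=4, p_3 = 4*17 + 5 = 73, q_3 = 4*7 + 2 = 30.
q_3 = 30 > 23, so the last convergent with denominator <= 23 is p_2/q_2 = 17/7.
The closest fraction with denominator <= 23 is either p_2/q_2 or the intermediate fraction (k*p_2 + p_1)/(k*q_2 + q_1) with the largest k >= 1 whose denominator stays <= 23; these approach x as k grows, and every other convergent or intermediate fraction in range is farther away.
Largest k: floor((23 - q_1)/q_2) = floor((23 - 2)/7) = 3.
That gives (3*17 + 5)/(3*7 + 2) = 56/23.
Compare the errors: |x - 17/7| = |73*7 - 17*30|/(30*7) = 1/210, and |x - 56/23| = |73*23 - 56*30|/(30*23) = 1/690.
Cross-multiplying, 1*210 = 210 < 690 = 1*690, so 1/690 is smaller: the intermediate fraction 56/23 is closer to x than 17/7.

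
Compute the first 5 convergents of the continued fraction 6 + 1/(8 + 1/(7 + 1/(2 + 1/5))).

Using the convergent recurrence p_i = a_i*p_{i-1} + p_{i-2}, q_i = a_i*q_{i-1} + q_{i-2} with p_{-2}=0, p_{-1}=1, q_{-2}=1, q_{-1}=0:
  i=0: a_0=6, p_0 = 6*1 + 0 = 6, q_0 = 6*0 + 1 = 1.
  i=1: a_1=8, p_1 = 8*6 + 1 = 49, q_1 = 8*1 + 0 = 8.
  i=2: a_2=7, p_2 = 7*49 + 6 = 349, q_2 = 7*8 + 1 = 57.
  i=3: a_3=2, p_3 = 2*349 + 49 = 747, q_3 = 2*57 + 8 = 122.
  i=4: a_4=5, p_4 = 5*747 + 349 = 4084, q_4 = 5*122 + 57 = 667.

6/1, 49/8, 349/57, 747/122, 4084/667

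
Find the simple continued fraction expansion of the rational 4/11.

[0; 2, 1, 3]

Run the Euclidean algorithm on 4 and 11; the successive quotients are the partial quotients a_0, a_1, ... (each step inverts the fractional part left over by the previous one):
  4 = 0*11 + 4, so a_0 = 0.
  11 = 2*4 + 3, so a_1 = 2.
  4 = 1*3 + 1, so a_2 = 1.
  3 = 3*1 + 0, so a_3 = 3.
The remainder reaches 0 after 4 divisions, so the expansion has 4 partial quotients, read off in order.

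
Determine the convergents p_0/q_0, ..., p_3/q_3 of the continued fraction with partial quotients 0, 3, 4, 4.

0/1, 1/3, 4/13, 17/55

Using the convergent recurrence p_i = a_i*p_{i-1} + p_{i-2}, q_i = a_i*q_{i-1} + q_{i-2} with p_{-2}=0, p_{-1}=1, q_{-2}=1, q_{-1}=0:
  i=0: a_0=0, p_0 = 0*1 + 0 = 0, q_0 = 0*0 + 1 = 1.
  i=1: a_1=3, p_1 = 3*0 + 1 = 1, q_1 = 3*1 + 0 = 3.
  i=2: a_2=4, p_2 = 4*1 + 0 = 4, q_2 = 4*3 + 1 = 13.
  i=3: a_3=4, p_3 = 4*4 + 1 = 17, q_3 = 4*13 + 3 = 55.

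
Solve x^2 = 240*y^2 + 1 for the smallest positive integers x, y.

(x, y) = (31, 2)

First expand sqrt(240) as a continued fraction. With x_i = (sqrt(240) + m_i)/d_i and (m_0, d_0) = (0, 1): a_0 = floor(sqrt(240)) = 15, since 15^2 = 225 <= 240 < 256 = 16^2.
Iterate m_{i+1} = d_i*a_i - m_i, d_{i+1} = (240 - m_{i+1}^2)/d_i, a_{i+1} = floor((a_0 + m_{i+1})/d_{i+1}):
  m_1 = 1*15 - 0 = 15, d_1 = (240 - 15^2)/1 = 15/1 = 15, a_1 = floor((15 + 15)/15) = 2.
  m_2 = 15*2 - 15 = 15, d_2 = (240 - 15^2)/15 = 15/15 = 1, a_2 = floor((15 + 15)/1) = 30.
  m_3 = 1*30 - 15 = 15, d_3 = (240 - 15^2)/1 = 15/1 = 15: (m_3, d_3) = (m_1, d_1) = (15, 15), so from here the quotients repeat a_1, a_2; the period length is 2.
So sqrt(240) = [15; (2, 30)] with period length k = 2.
k is even, so the fundamental solution of x^2 - 240y^2 = 1 is (p_{k-1}, q_{k-1}) = (p_1, q_1); compute convergents through index 1.
Convergents (p_i = a_i*p_{i-1} + p_{i-2}, q_i = a_i*q_{i-1} + q_{i-2} with p_{-2}=0, p_{-1}=1, q_{-2}=1, q_{-1}=0):
  i=0: a_0=15, p_0 = 15*1 + 0 = 15, q_0 = 15*0 + 1 = 1.
  i=1: a_1=2, p_1 = 2*15 + 1 = 31, q_1 = 2*1 + 0 = 2.
Check: 31^2 - 240*2^2 = 961 - 960 = 1, so (x, y) = (31, 2) solves the equation, and by the theorem it is the least positive solution.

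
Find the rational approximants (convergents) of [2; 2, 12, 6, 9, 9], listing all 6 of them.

Using the convergent recurrence p_i = a_i*p_{i-1} + p_{i-2}, q_i = a_i*q_{i-1} + q_{i-2} with p_{-2}=0, p_{-1}=1, q_{-2}=1, q_{-1}=0:
  i=0: a_0=2, p_0 = 2*1 + 0 = 2, q_0 = 2*0 + 1 = 1.
  i=1: a_1=2, p_1 = 2*2 + 1 = 5, q_1 = 2*1 + 0 = 2.
  i=2: a_2=12, p_2 = 12*5 + 2 = 62, q_2 = 12*2 + 1 = 25.
  i=3: a_3=6, p_3 = 6*62 + 5 = 377, q_3 = 6*25 + 2 = 152.
  i=4: a_4=9, p_4 = 9*377 + 62 = 3455, q_4 = 9*152 + 25 = 1393.
  i=5: a_5=9, p_5 = 9*3455 + 377 = 31472, q_5 = 9*1393 + 152 = 12689.

2/1, 5/2, 62/25, 377/152, 3455/1393, 31472/12689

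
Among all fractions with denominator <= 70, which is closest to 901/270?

Expand x = 901/270 as a continued fraction with the Euclidean algorithm:
  901 = 3*270 + 91, so a_0 = 3.
  270 = 2*91 + 88, so a_1 = 2.
  91 = 1*88 + 3, so a_2 = 1.
  88 = 29*3 + 1, so a_3 = 29.
  3 = 3*1 + 0, so a_4 = 3.
so x = [3; 2, 1, 29, 3].
Convergents (p_i = a_i*p_{i-1} + p_{i-2}, q_i = a_i*q_{i-1} + q_{i-2} with p_{-2}=0, p_{-1}=1, q_{-2}=1, q_{-1}=0), until the denominator exceeds 70:
  i=0: a_0=3, p_0 = 3*1 + 0 = 3, q_0 = 3*0 + 1 = 1.
  i=1: a_1=2, p_1 = 2*3 + 1 = 7, q_1 = 2*1 + 0 = 2.
  i=2: a_2=1, p_2 = 1*7 + 3 = 10, q_2 = 1*2 + 1 = 3.
  i=3: a_3=29, p_3 = 29*10 + 7 = 297, q_3 = 29*3 + 2 = 89.
q_3 = 89 > 70, so the last convergent with denominator <= 70 is p_2/q_2 = 10/3.
The closest fraction with denominator <= 70 is either p_2/q_2 or the intermediate fraction (k*p_2 + p_1)/(k*q_2 + q_1) with the largest k >= 1 whose denominator stays <= 70; these approach x as k grows, and every other convergent or intermediate fraction in range is farther away.
Largest k: floor((70 - q_1)/q_2) = floor((70 - 2)/3) = 22.
That gives (22*10 + 7)/(22*3 + 2) = 227/68.
Compare the errors: |x - 10/3| = |901*3 - 10*270|/(270*3) = 3/810, and |x - 227/68| = |901*68 - 227*270|/(270*68) = 22/18360.
Cross-multiplying, 22*810 = 17820 < 55080 = 3*18360, so 22/18360 is smaller: the intermediate fraction 227/68 is closer to x than 10/3.

227/68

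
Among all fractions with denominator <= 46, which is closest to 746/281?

Expand x = 746/281 as a continued fraction with the Euclidean algorithm:
  746 = 2*281 + 184, so a_0 = 2.
  281 = 1*184 + 97, so a_1 = 1.
  184 = 1*97 + 87, so a_2 = 1.
  97 = 1*87 + 10, so a_3 = 1.
  87 = 8*10 + 7, so a_4 = 8.
  10 = 1*7 + 3, so a_5 = 1.
  7 = 2*3 + 1, so a_6 = 2.
  3 = 3*1 + 0, so a_7 = 3.
so x = [2; 1, 1, 1, 8, 1, 2, 3].
Convergents (p_i = a_i*p_{i-1} + p_{i-2}, q_i = a_i*q_{i-1} + q_{i-2} with p_{-2}=0, p_{-1}=1, q_{-2}=1, q_{-1}=0), until the denominator exceeds 46:
  i=0: a_0=2, p_0 = 2*1 + 0 = 2, q_0 = 2*0 + 1 = 1.
  i=1: a_1=1, p_1 = 1*2 + 1 = 3, q_1 = 1*1 + 0 = 1.
  i=2: a_2=1, p_2 = 1*3 + 2 = 5, q_2 = 1*1 + 1 = 2.
  i=3: a_3=1, p_3 = 1*5 + 3 = 8, q_3 = 1*2 + 1 = 3.
  i=4: a_4=8, p_4 = 8*8 + 5 = 69, q_4 = 8*3 + 2 = 26.
  i=5: a_5=1, p_5 = 1*69 + 8 = 77, q_5 = 1*26 + 3 = 29.
  i=6: a_6=2, p_6 = 2*77 + 69 = 223, q_6 = 2*29 + 26 = 84.
q_6 = 84 > 46, so the last convergent with denominator <= 46 is p_5/q_5 = 77/29.
The closest fraction with denominator <= 46 is either p_5/q_5 or the intermediate fraction (k*p_5 + p_4)/(k*q_5 + q_4) with the largest k >= 1 whose denominator stays <= 46; these approach x as k grows, and every other convergent or intermediate fraction in range is farther away.
Largest k: floor((46 - q_4)/q_5) = floor((46 - 26)/29) = 0.
Since k = 0, no intermediate fraction beyond p_5/q_5 has denominator <= 46, so the convergent 77/29 is the closest (its error is |746*29 - 77*281|/(281*29) = 3/8149).

77/29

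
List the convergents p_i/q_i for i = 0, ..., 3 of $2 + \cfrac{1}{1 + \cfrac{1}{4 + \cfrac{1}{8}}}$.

Using the convergent recurrence p_i = a_i*p_{i-1} + p_{i-2}, q_i = a_i*q_{i-1} + q_{i-2} with p_{-2}=0, p_{-1}=1, q_{-2}=1, q_{-1}=0:
  i=0: a_0=2, p_0 = 2*1 + 0 = 2, q_0 = 2*0 + 1 = 1.
  i=1: a_1=1, p_1 = 1*2 + 1 = 3, q_1 = 1*1 + 0 = 1.
  i=2: a_2=4, p_2 = 4*3 + 2 = 14, q_2 = 4*1 + 1 = 5.
  i=3: a_3=8, p_3 = 8*14 + 3 = 115, q_3 = 8*5 + 1 = 41.

2/1, 3/1, 14/5, 115/41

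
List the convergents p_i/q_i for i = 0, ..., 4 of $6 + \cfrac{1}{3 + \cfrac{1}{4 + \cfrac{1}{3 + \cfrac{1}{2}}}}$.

Using the convergent recurrence p_i = a_i*p_{i-1} + p_{i-2}, q_i = a_i*q_{i-1} + q_{i-2} with p_{-2}=0, p_{-1}=1, q_{-2}=1, q_{-1}=0:
  i=0: a_0=6, p_0 = 6*1 + 0 = 6, q_0 = 6*0 + 1 = 1.
  i=1: a_1=3, p_1 = 3*6 + 1 = 19, q_1 = 3*1 + 0 = 3.
  i=2: a_2=4, p_2 = 4*19 + 6 = 82, q_2 = 4*3 + 1 = 13.
  i=3: a_3=3, p_3 = 3*82 + 19 = 265, q_3 = 3*13 + 3 = 42.
  i=4: a_4=2, p_4 = 2*265 + 82 = 612, q_4 = 2*42 + 13 = 97.

6/1, 19/3, 82/13, 265/42, 612/97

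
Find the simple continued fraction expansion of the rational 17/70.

[0; 4, 8, 2]

Run the Euclidean algorithm on 17 and 70; the successive quotients are the partial quotients a_0, a_1, ... (each step inverts the fractional part left over by the previous one):
  17 = 0*70 + 17, so a_0 = 0.
  70 = 4*17 + 2, so a_1 = 4.
  17 = 8*2 + 1, so a_2 = 8.
  2 = 2*1 + 0, so a_3 = 2.
The remainder reaches 0 after 4 divisions, so the expansion has 4 partial quotients, read off in order.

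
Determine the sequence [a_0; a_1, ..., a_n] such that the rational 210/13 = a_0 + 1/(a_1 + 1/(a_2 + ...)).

[16; 6, 2]

Run the Euclidean algorithm on 210 and 13; the successive quotients are the partial quotients a_0, a_1, ... (each step inverts the fractional part left over by the previous one):
  210 = 16*13 + 2, so a_0 = 16.
  13 = 6*2 + 1, so a_1 = 6.
  2 = 2*1 + 0, so a_2 = 2.
The remainder reaches 0 after 3 divisions, so the expansion has 3 partial quotients, read off in order.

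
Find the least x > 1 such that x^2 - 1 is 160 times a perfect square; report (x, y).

First expand sqrt(160) as a continued fraction. With x_i = (sqrt(160) + m_i)/d_i and (m_0, d_0) = (0, 1): a_0 = floor(sqrt(160)) = 12, since 12^2 = 144 <= 160 < 169 = 13^2.
Iterate m_{i+1} = d_i*a_i - m_i, d_{i+1} = (160 - m_{i+1}^2)/d_i, a_{i+1} = floor((a_0 + m_{i+1})/d_{i+1}):
  m_1 = 1*12 - 0 = 12, d_1 = (160 - 12^2)/1 = 16/1 = 16, a_1 = floor((12 + 12)/16) = 1.
  m_2 = 16*1 - 12 = 4, d_2 = (160 - 4^2)/16 = 144/16 = 9, a_2 = floor((12 + 4)/9) = 1.
  m_3 = 9*1 - 4 = 5, d_3 = (160 - 5^2)/9 = 135/9 = 15, a_3 = floor((12 + 5)/15) = 1.
  m_4 = 15*1 - 5 = 10, d_4 = (160 - 10^2)/15 = 60/15 = 4, a_4 = floor((12 + 10)/4) = 5.
  m_5 = 4*5 - 10 = 10, d_5 = (160 - 10^2)/4 = 60/4 = 15, a_5 = floor((12 + 10)/15) = 1.
  m_6 = 15*1 - 10 = 5, d_6 = (160 - 5^2)/15 = 135/15 = 9, a_6 = floor((12 + 5)/9) = 1.
  m_7 = 9*1 - 5 = 4, d_7 = (160 - 4^2)/9 = 144/9 = 16, a_7 = floor((12 + 4)/16) = 1.
  m_8 = 16*1 - 4 = 12, d_8 = (160 - 12^2)/16 = 16/16 = 1, a_8 = floor((12 + 12)/1) = 24.
  m_9 = 1*24 - 12 = 12, d_9 = (160 - 12^2)/1 = 16/1 = 16: (m_9, d_9) = (m_1, d_1) = (12, 16), so from here the quotients repeat a_1, ..., a_8; the period length is 8.
So sqrt(160) = [12; (1, 1, 1, 5, 1, 1, 1, 24)] with period length k = 8.
k is even, so the fundamental solution of x^2 - 160y^2 = 1 is (p_{k-1}, q_{k-1}) = (p_7, q_7); compute convergents through index 7.
Convergents (p_i = a_i*p_{i-1} + p_{i-2}, q_i = a_i*q_{i-1} + q_{i-2} with p_{-2}=0, p_{-1}=1, q_{-2}=1, q_{-1}=0):
  i=0: a_0=12, p_0 = 12*1 + 0 = 12, q_0 = 12*0 + 1 = 1.
  i=1: a_1=1, p_1 = 1*12 + 1 = 13, q_1 = 1*1 + 0 = 1.
  i=2: a_2=1, p_2 = 1*13 + 12 = 25, q_2 = 1*1 + 1 = 2.
  i=3: a_3=1, p_3 = 1*25 + 13 = 38, q_3 = 1*2 + 1 = 3.
  i=4: a_4=5, p_4 = 5*38 + 25 = 215, q_4 = 5*3 + 2 = 17.
  i=5: a_5=1, p_5 = 1*215 + 38 = 253, q_5 = 1*17 + 3 = 20.
  i=6: a_6=1, p_6 = 1*253 + 215 = 468, q_6 = 1*20 + 17 = 37.
  i=7: a_7=1, p_7 = 1*468 + 253 = 721, q_7 = 1*37 + 20 = 57.
Check: 721^2 - 160*57^2 = 519841 - 519840 = 1, so (x, y) = (721, 57) solves the equation, and by the theorem it is the least positive solution.

(x, y) = (721, 57)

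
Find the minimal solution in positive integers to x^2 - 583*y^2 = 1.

First expand sqrt(583) as a continued fraction. With x_i = (sqrt(583) + m_i)/d_i and (m_0, d_0) = (0, 1): a_0 = floor(sqrt(583)) = 24, since 24^2 = 576 <= 583 < 625 = 25^2.
Iterate m_{i+1} = d_i*a_i - m_i, d_{i+1} = (583 - m_{i+1}^2)/d_i, a_{i+1} = floor((a_0 + m_{i+1})/d_{i+1}):
  m_1 = 1*24 - 0 = 24, d_1 = (583 - 24^2)/1 = 7/1 = 7, a_1 = floor((24 + 24)/7) = 6.
  m_2 = 7*6 - 24 = 18, d_2 = (583 - 18^2)/7 = 259/7 = 37, a_2 = floor((24 + 18)/37) = 1.
  m_3 = 37*1 - 18 = 19, d_3 = (583 - 19^2)/37 = 222/37 = 6, a_3 = floor((24 + 19)/6) = 7.
  m_4 = 6*7 - 19 = 23, d_4 = (583 - 23^2)/6 = 54/6 = 9, a_4 = floor((24 + 23)/9) = 5.
  m_5 = 9*5 - 23 = 22, d_5 = (583 - 22^2)/9 = 99/9 = 11, a_5 = floor((24 + 22)/11) = 4.
  m_6 = 11*4 - 22 = 22, d_6 = (583 - 22^2)/11 = 99/11 = 9, a_6 = floor((24 + 22)/9) = 5.
  m_7 = 9*5 - 22 = 23, d_7 = (583 - 23^2)/9 = 54/9 = 6, a_7 = floor((24 + 23)/6) = 7.
  m_8 = 6*7 - 23 = 19, d_8 = (583 - 19^2)/6 = 222/6 = 37, a_8 = floor((24 + 19)/37) = 1.
  m_9 = 37*1 - 19 = 18, d_9 = (583 - 18^2)/37 = 259/37 = 7, a_9 = floor((24 + 18)/7) = 6.
  m_10 = 7*6 - 18 = 24, d_10 = (583 - 24^2)/7 = 7/7 = 1, a_10 = floor((24 + 24)/1) = 48.
  m_11 = 1*48 - 24 = 24, d_11 = (583 - 24^2)/1 = 7/1 = 7: (m_11, d_11) = (m_1, d_1) = (24, 7), so from here the quotients repeat a_1, ..., a_10; the period length is 10.
So sqrt(583) = [24; (6, 1, 7, 5, 4, 5, 7, 1, 6, 48)] with period length k = 10.
k is even, so the fundamental solution of x^2 - 583y^2 = 1 is (p_{k-1}, q_{k-1}) = (p_9, q_9); compute convergents through index 9.
Convergents (p_i = a_i*p_{i-1} + p_{i-2}, q_i = a_i*q_{i-1} + q_{i-2} with p_{-2}=0, p_{-1}=1, q_{-2}=1, q_{-1}=0):
  i=0: a_0=24, p_0 = 24*1 + 0 = 24, q_0 = 24*0 + 1 = 1.
  i=1: a_1=6, p_1 = 6*24 + 1 = 145, q_1 = 6*1 + 0 = 6.
  i=2: a_2=1, p_2 = 1*145 + 24 = 169, q_2 = 1*6 + 1 = 7.
  i=3: a_3=7, p_3 = 7*169 + 145 = 1328, q_3 = 7*7 + 6 = 55.
  i=4: a_4=5, p_4 = 5*1328 + 169 = 6809, q_4 = 5*55 + 7 = 282.
  i=5: a_5=4, p_5 = 4*6809 + 1328 = 28564, q_5 = 4*282 + 55 = 1183.
  i=6: a_6=5, p_6 = 5*28564 + 6809 = 149629, q_6 = 5*1183 + 282 = 6197.
  i=7: a_7=7, p_7 = 7*149629 + 28564 = 1075967, q_7 = 7*6197 + 1183 = 44562.
  i=8: a_8=1, p_8 = 1*1075967 + 149629 = 1225596, q_8 = 1*44562 + 6197 = 50759.
  i=9: a_9=6, p_9 = 6*1225596 + 1075967 = 8429543, q_9 = 6*50759 + 44562 = 349116.
Check: 8429543^2 - 583*349116^2 = 71057195188849 - 71057195188848 = 1, so (x, y) = (8429543, 349116) solves the equation, and by the theorem it is the least positive solution.

(x, y) = (8429543, 349116)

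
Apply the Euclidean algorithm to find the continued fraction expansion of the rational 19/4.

Run the Euclidean algorithm on 19 and 4; the successive quotients are the partial quotients a_0, a_1, ... (each step inverts the fractional part left over by the previous one):
  19 = 4*4 + 3, so a_0 = 4.
  4 = 1*3 + 1, so a_1 = 1.
  3 = 3*1 + 0, so a_2 = 3.
The remainder reaches 0 after 3 divisions, so the expansion has 3 partial quotients, read off in order.

[4; 1, 3]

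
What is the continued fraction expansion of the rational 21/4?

Run the Euclidean algorithm on 21 and 4; the successive quotients are the partial quotients a_0, a_1, ... (each step inverts the fractional part left over by the previous one):
  21 = 5*4 + 1, so a_0 = 5.
  4 = 4*1 + 0, so a_1 = 4.
The remainder reaches 0 after 2 divisions, so the expansion has 2 partial quotients, read off in order.

[5; 4]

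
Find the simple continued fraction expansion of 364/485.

Run the Euclidean algorithm on 364 and 485; the successive quotients are the partial quotients a_0, a_1, ... (each step inverts the fractional part left over by the previous one):
  364 = 0*485 + 364, so a_0 = 0.
  485 = 1*364 + 121, so a_1 = 1.
  364 = 3*121 + 1, so a_2 = 3.
  121 = 121*1 + 0, so a_3 = 121.
The remainder reaches 0 after 4 divisions, so the expansion has 4 partial quotients, read off in order.

[0; 1, 3, 121]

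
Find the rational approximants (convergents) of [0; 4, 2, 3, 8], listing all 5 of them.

0/1, 1/4, 2/9, 7/31, 58/257

Using the convergent recurrence p_i = a_i*p_{i-1} + p_{i-2}, q_i = a_i*q_{i-1} + q_{i-2} with p_{-2}=0, p_{-1}=1, q_{-2}=1, q_{-1}=0:
  i=0: a_0=0, p_0 = 0*1 + 0 = 0, q_0 = 0*0 + 1 = 1.
  i=1: a_1=4, p_1 = 4*0 + 1 = 1, q_1 = 4*1 + 0 = 4.
  i=2: a_2=2, p_2 = 2*1 + 0 = 2, q_2 = 2*4 + 1 = 9.
  i=3: a_3=3, p_3 = 3*2 + 1 = 7, q_3 = 3*9 + 4 = 31.
  i=4: a_4=8, p_4 = 8*7 + 2 = 58, q_4 = 8*31 + 9 = 257.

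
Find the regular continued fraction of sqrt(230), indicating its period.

[15; (6, 30)]

Write x_i = (sqrt(230) + m_i)/d_i with (m_0, d_0) = (0, 1). a_0 = floor(sqrt(230)) = 15, since 15^2 = 225 <= 230 < 256 = 16^2.
Iterate m_{i+1} = d_i*a_i - m_i, d_{i+1} = (230 - m_{i+1}^2)/d_i, a_{i+1} = floor((a_0 + m_{i+1})/d_{i+1}):
  m_1 = 1*15 - 0 = 15, d_1 = (230 - 15^2)/1 = 5/1 = 5, a_1 = floor((15 + 15)/5) = 6.
  m_2 = 5*6 - 15 = 15, d_2 = (230 - 15^2)/5 = 5/5 = 1, a_2 = floor((15 + 15)/1) = 30.
  m_3 = 1*30 - 15 = 15, d_3 = (230 - 15^2)/1 = 5/1 = 5: (m_3, d_3) = (m_1, d_1) = (15, 5), so from here the quotients repeat a_1, a_2; the period length is 2.
Hence the expansion of sqrt(230) is a_0 = 15 followed by the repeating block 6, 30 (period 2).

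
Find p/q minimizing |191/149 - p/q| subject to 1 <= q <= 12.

Expand x = 191/149 as a continued fraction with the Euclidean algorithm:
  191 = 1*149 + 42, so a_0 = 1.
  149 = 3*42 + 23, so a_1 = 3.
  42 = 1*23 + 19, so a_2 = 1.
  23 = 1*19 + 4, so a_3 = 1.
  19 = 4*4 + 3, so a_4 = 4.
  4 = 1*3 + 1, so a_5 = 1.
  3 = 3*1 + 0, so a_6 = 3.
so x = [1; 3, 1, 1, 4, 1, 3].
Convergents (p_i = a_i*p_{i-1} + p_{i-2}, q_i = a_i*q_{i-1} + q_{i-2} with p_{-2}=0, p_{-1}=1, q_{-2}=1, q_{-1}=0), until the denominator exceeds 12:
  i=0: a_0=1, p_0 = 1*1 + 0 = 1, q_0 = 1*0 + 1 = 1.
  i=1: a_1=3, p_1 = 3*1 + 1 = 4, q_1 = 3*1 + 0 = 3.
  i=2: a_2=1, p_2 = 1*4 + 1 = 5, q_2 = 1*3 + 1 = 4.
  i=3: a_3=1, p_3 = 1*5 + 4 = 9, q_3 = 1*4 + 3 = 7.
  i=4: a_4=4, p_4 = 4*9 + 5 = 41, q_4 = 4*7 + 4 = 32.
q_4 = 32 > 12, so the last convergent with denominator <= 12 is p_3/q_3 = 9/7.
The closest fraction with denominator <= 12 is either p_3/q_3 or the intermediate fraction (k*p_3 + p_2)/(k*q_3 + q_2) with the largest k >= 1 whose denominator stays <= 12; these approach x as k grows, and every other convergent or intermediate fraction in range is farther away.
Largest k: floor((12 - q_2)/q_3) = floor((12 - 4)/7) = 1.
That gives (1*9 + 5)/(1*7 + 4) = 14/11.
Compare the errors: |x - 9/7| = |191*7 - 9*149|/(149*7) = 4/1043, and |x - 14/11| = |191*11 - 14*149|/(149*11) = 15/1639.
Cross-multiplying, 4*1639 = 6556 < 15645 = 15*1043, so 4/1043 is smaller: the convergent 9/7 is closer to x than 14/11.

9/7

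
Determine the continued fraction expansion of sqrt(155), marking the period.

Write x_i = (sqrt(155) + m_i)/d_i with (m_0, d_0) = (0, 1). a_0 = floor(sqrt(155)) = 12, since 12^2 = 144 <= 155 < 169 = 13^2.
Iterate m_{i+1} = d_i*a_i - m_i, d_{i+1} = (155 - m_{i+1}^2)/d_i, a_{i+1} = floor((a_0 + m_{i+1})/d_{i+1}):
  m_1 = 1*12 - 0 = 12, d_1 = (155 - 12^2)/1 = 11/1 = 11, a_1 = floor((12 + 12)/11) = 2.
  m_2 = 11*2 - 12 = 10, d_2 = (155 - 10^2)/11 = 55/11 = 5, a_2 = floor((12 + 10)/5) = 4.
  m_3 = 5*4 - 10 = 10, d_3 = (155 - 10^2)/5 = 55/5 = 11, a_3 = floor((12 + 10)/11) = 2.
  m_4 = 11*2 - 10 = 12, d_4 = (155 - 12^2)/11 = 11/11 = 1, a_4 = floor((12 + 12)/1) = 24.
  m_5 = 1*24 - 12 = 12, d_5 = (155 - 12^2)/1 = 11/1 = 11: (m_5, d_5) = (m_1, d_1) = (12, 11), so from here the quotients repeat a_1, ..., a_4; the period length is 4.
Hence the expansion of sqrt(155) is a_0 = 12 followed by the repeating block 2, 4, 2, 24 (period 4).

[12; (2, 4, 2, 24)]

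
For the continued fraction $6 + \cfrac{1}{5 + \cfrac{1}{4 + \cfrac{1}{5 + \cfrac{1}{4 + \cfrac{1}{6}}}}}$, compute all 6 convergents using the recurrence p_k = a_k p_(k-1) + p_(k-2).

6/1, 31/5, 130/21, 681/110, 2854/461, 17805/2876

Using the convergent recurrence p_i = a_i*p_{i-1} + p_{i-2}, q_i = a_i*q_{i-1} + q_{i-2} with p_{-2}=0, p_{-1}=1, q_{-2}=1, q_{-1}=0:
  i=0: a_0=6, p_0 = 6*1 + 0 = 6, q_0 = 6*0 + 1 = 1.
  i=1: a_1=5, p_1 = 5*6 + 1 = 31, q_1 = 5*1 + 0 = 5.
  i=2: a_2=4, p_2 = 4*31 + 6 = 130, q_2 = 4*5 + 1 = 21.
  i=3: a_3=5, p_3 = 5*130 + 31 = 681, q_3 = 5*21 + 5 = 110.
  i=4: a_4=4, p_4 = 4*681 + 130 = 2854, q_4 = 4*110 + 21 = 461.
  i=5: a_5=6, p_5 = 6*2854 + 681 = 17805, q_5 = 6*461 + 110 = 2876.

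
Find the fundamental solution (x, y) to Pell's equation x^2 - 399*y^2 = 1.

First expand sqrt(399) as a continued fraction. With x_i = (sqrt(399) + m_i)/d_i and (m_0, d_0) = (0, 1): a_0 = floor(sqrt(399)) = 19, since 19^2 = 361 <= 399 < 400 = 20^2.
Iterate m_{i+1} = d_i*a_i - m_i, d_{i+1} = (399 - m_{i+1}^2)/d_i, a_{i+1} = floor((a_0 + m_{i+1})/d_{i+1}):
  m_1 = 1*19 - 0 = 19, d_1 = (399 - 19^2)/1 = 38/1 = 38, a_1 = floor((19 + 19)/38) = 1.
  m_2 = 38*1 - 19 = 19, d_2 = (399 - 19^2)/38 = 38/38 = 1, a_2 = floor((19 + 19)/1) = 38.
  m_3 = 1*38 - 19 = 19, d_3 = (399 - 19^2)/1 = 38/1 = 38: (m_3, d_3) = (m_1, d_1) = (19, 38), so from here the quotients repeat a_1, a_2; the period length is 2.
So sqrt(399) = [19; (1, 38)] with period length k = 2.
k is even, so the fundamental solution of x^2 - 399y^2 = 1 is (p_{k-1}, q_{k-1}) = (p_1, q_1); compute convergents through index 1.
Convergents (p_i = a_i*p_{i-1} + p_{i-2}, q_i = a_i*q_{i-1} + q_{i-2} with p_{-2}=0, p_{-1}=1, q_{-2}=1, q_{-1}=0):
  i=0: a_0=19, p_0 = 19*1 + 0 = 19, q_0 = 19*0 + 1 = 1.
  i=1: a_1=1, p_1 = 1*19 + 1 = 20, q_1 = 1*1 + 0 = 1.
Check: 20^2 - 399*1^2 = 400 - 399 = 1, so (x, y) = (20, 1) solves the equation, and by the theorem it is the least positive solution.

(x, y) = (20, 1)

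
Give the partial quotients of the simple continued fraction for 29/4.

Run the Euclidean algorithm on 29 and 4; the successive quotients are the partial quotients a_0, a_1, ... (each step inverts the fractional part left over by the previous one):
  29 = 7*4 + 1, so a_0 = 7.
  4 = 4*1 + 0, so a_1 = 4.
The remainder reaches 0 after 2 divisions, so the expansion has 2 partial quotients, read off in order.

[7; 4]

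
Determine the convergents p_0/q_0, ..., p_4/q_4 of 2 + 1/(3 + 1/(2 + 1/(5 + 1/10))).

2/1, 7/3, 16/7, 87/38, 886/387

Using the convergent recurrence p_i = a_i*p_{i-1} + p_{i-2}, q_i = a_i*q_{i-1} + q_{i-2} with p_{-2}=0, p_{-1}=1, q_{-2}=1, q_{-1}=0:
  i=0: a_0=2, p_0 = 2*1 + 0 = 2, q_0 = 2*0 + 1 = 1.
  i=1: a_1=3, p_1 = 3*2 + 1 = 7, q_1 = 3*1 + 0 = 3.
  i=2: a_2=2, p_2 = 2*7 + 2 = 16, q_2 = 2*3 + 1 = 7.
  i=3: a_3=5, p_3 = 5*16 + 7 = 87, q_3 = 5*7 + 3 = 38.
  i=4: a_4=10, p_4 = 10*87 + 16 = 886, q_4 = 10*38 + 7 = 387.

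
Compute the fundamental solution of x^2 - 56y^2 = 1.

First expand sqrt(56) as a continued fraction. With x_i = (sqrt(56) + m_i)/d_i and (m_0, d_0) = (0, 1): a_0 = floor(sqrt(56)) = 7, since 7^2 = 49 <= 56 < 64 = 8^2.
Iterate m_{i+1} = d_i*a_i - m_i, d_{i+1} = (56 - m_{i+1}^2)/d_i, a_{i+1} = floor((a_0 + m_{i+1})/d_{i+1}):
  m_1 = 1*7 - 0 = 7, d_1 = (56 - 7^2)/1 = 7/1 = 7, a_1 = floor((7 + 7)/7) = 2.
  m_2 = 7*2 - 7 = 7, d_2 = (56 - 7^2)/7 = 7/7 = 1, a_2 = floor((7 + 7)/1) = 14.
  m_3 = 1*14 - 7 = 7, d_3 = (56 - 7^2)/1 = 7/1 = 7: (m_3, d_3) = (m_1, d_1) = (7, 7), so from here the quotients repeat a_1, a_2; the period length is 2.
So sqrt(56) = [7; (2, 14)] with period length k = 2.
k is even, so the fundamental solution of x^2 - 56y^2 = 1 is (p_{k-1}, q_{k-1}) = (p_1, q_1); compute convergents through index 1.
Convergents (p_i = a_i*p_{i-1} + p_{i-2}, q_i = a_i*q_{i-1} + q_{i-2} with p_{-2}=0, p_{-1}=1, q_{-2}=1, q_{-1}=0):
  i=0: a_0=7, p_0 = 7*1 + 0 = 7, q_0 = 7*0 + 1 = 1.
  i=1: a_1=2, p_1 = 2*7 + 1 = 15, q_1 = 2*1 + 0 = 2.
Check: 15^2 - 56*2^2 = 225 - 224 = 1, so (x, y) = (15, 2) solves the equation, and by the theorem it is the least positive solution.

(x, y) = (15, 2)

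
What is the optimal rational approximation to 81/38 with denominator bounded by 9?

17/8

Expand x = 81/38 as a continued fraction with the Euclidean algorithm:
  81 = 2*38 + 5, so a_0 = 2.
  38 = 7*5 + 3, so a_1 = 7.
  5 = 1*3 + 2, so a_2 = 1.
  3 = 1*2 + 1, so a_3 = 1.
  2 = 2*1 + 0, so a_4 = 2.
so x = [2; 7, 1, 1, 2].
Convergents (p_i = a_i*p_{i-1} + p_{i-2}, q_i = a_i*q_{i-1} + q_{i-2} with p_{-2}=0, p_{-1}=1, q_{-2}=1, q_{-1}=0), until the denominator exceeds 9:
  i=0: a_0=2, p_0 = 2*1 + 0 = 2, q_0 = 2*0 + 1 = 1.
  i=1: a_1=7, p_1 = 7*2 + 1 = 15, q_1 = 7*1 + 0 = 7.
  i=2: a_2=1, p_2 = 1*15 + 2 = 17, q_2 = 1*7 + 1 = 8.
  i=3: a_3=1, p_3 = 1*17 + 15 = 32, q_3 = 1*8 + 7 = 15.
q_3 = 15 > 9, so the last convergent with denominator <= 9 is p_2/q_2 = 17/8.
The closest fraction with denominator <= 9 is either p_2/q_2 or the intermediate fraction (k*p_2 + p_1)/(k*q_2 + q_1) with the largest k >= 1 whose denominator stays <= 9; these approach x as k grows, and every other convergent or intermediate fraction in range is farther away.
Largest k: floor((9 - q_1)/q_2) = floor((9 - 7)/8) = 0.
Since k = 0, no intermediate fraction beyond p_2/q_2 has denominator <= 9, so the convergent 17/8 is the closest (its error is |81*8 - 17*38|/(38*8) = 2/304).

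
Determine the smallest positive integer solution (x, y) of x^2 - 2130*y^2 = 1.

(x, y) = (23999, 520)

First expand sqrt(2130) as a continued fraction. With x_i = (sqrt(2130) + m_i)/d_i and (m_0, d_0) = (0, 1): a_0 = floor(sqrt(2130)) = 46, since 46^2 = 2116 <= 2130 < 2209 = 47^2.
Iterate m_{i+1} = d_i*a_i - m_i, d_{i+1} = (2130 - m_{i+1}^2)/d_i, a_{i+1} = floor((a_0 + m_{i+1})/d_{i+1}):
  m_1 = 1*46 - 0 = 46, d_1 = (2130 - 46^2)/1 = 14/1 = 14, a_1 = floor((46 + 46)/14) = 6.
  m_2 = 14*6 - 46 = 38, d_2 = (2130 - 38^2)/14 = 686/14 = 49, a_2 = floor((46 + 38)/49) = 1.
  m_3 = 49*1 - 38 = 11, d_3 = (2130 - 11^2)/49 = 2009/49 = 41, a_3 = floor((46 + 11)/41) = 1.
  m_4 = 41*1 - 11 = 30, d_4 = (2130 - 30^2)/41 = 1230/41 = 30, a_4 = floor((46 + 30)/30) = 2.
  m_5 = 30*2 - 30 = 30, d_5 = (2130 - 30^2)/30 = 1230/30 = 41, a_5 = floor((46 + 30)/41) = 1.
  m_6 = 41*1 - 30 = 11, d_6 = (2130 - 11^2)/41 = 2009/41 = 49, a_6 = floor((46 + 11)/49) = 1.
  m_7 = 49*1 - 11 = 38, d_7 = (2130 - 38^2)/49 = 686/49 = 14, a_7 = floor((46 + 38)/14) = 6.
  m_8 = 14*6 - 38 = 46, d_8 = (2130 - 46^2)/14 = 14/14 = 1, a_8 = floor((46 + 46)/1) = 92.
  m_9 = 1*92 - 46 = 46, d_9 = (2130 - 46^2)/1 = 14/1 = 14: (m_9, d_9) = (m_1, d_1) = (46, 14), so from here the quotients repeat a_1, ..., a_8; the period length is 8.
So sqrt(2130) = [46; (6, 1, 1, 2, 1, 1, 6, 92)] with period length k = 8.
k is even, so the fundamental solution of x^2 - 2130y^2 = 1 is (p_{k-1}, q_{k-1}) = (p_7, q_7); compute convergents through index 7.
Convergents (p_i = a_i*p_{i-1} + p_{i-2}, q_i = a_i*q_{i-1} + q_{i-2} with p_{-2}=0, p_{-1}=1, q_{-2}=1, q_{-1}=0):
  i=0: a_0=46, p_0 = 46*1 + 0 = 46, q_0 = 46*0 + 1 = 1.
  i=1: a_1=6, p_1 = 6*46 + 1 = 277, q_1 = 6*1 + 0 = 6.
  i=2: a_2=1, p_2 = 1*277 + 46 = 323, q_2 = 1*6 + 1 = 7.
  i=3: a_3=1, p_3 = 1*323 + 277 = 600, q_3 = 1*7 + 6 = 13.
  i=4: a_4=2, p_4 = 2*600 + 323 = 1523, q_4 = 2*13 + 7 = 33.
  i=5: a_5=1, p_5 = 1*1523 + 600 = 2123, q_5 = 1*33 + 13 = 46.
  i=6: a_6=1, p_6 = 1*2123 + 1523 = 3646, q_6 = 1*46 + 33 = 79.
  i=7: a_7=6, p_7 = 6*3646 + 2123 = 23999, q_7 = 6*79 + 46 = 520.
Check: 23999^2 - 2130*520^2 = 575952001 - 575952000 = 1, so (x, y) = (23999, 520) solves the equation, and by the theorem it is the least positive solution.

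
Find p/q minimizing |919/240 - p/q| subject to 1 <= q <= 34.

Expand x = 919/240 as a continued fraction with the Euclidean algorithm:
  919 = 3*240 + 199, so a_0 = 3.
  240 = 1*199 + 41, so a_1 = 1.
  199 = 4*41 + 35, so a_2 = 4.
  41 = 1*35 + 6, so a_3 = 1.
  35 = 5*6 + 5, so a_4 = 5.
  6 = 1*5 + 1, so a_5 = 1.
  5 = 5*1 + 0, so a_6 = 5.
so x = [3; 1, 4, 1, 5, 1, 5].
Convergents (p_i = a_i*p_{i-1} + p_{i-2}, q_i = a_i*q_{i-1} + q_{i-2} with p_{-2}=0, p_{-1}=1, q_{-2}=1, q_{-1}=0), until the denominator exceeds 34:
  i=0: a_0=3, p_0 = 3*1 + 0 = 3, q_0 = 3*0 + 1 = 1.
  i=1: a_1=1, p_1 = 1*3 + 1 = 4, q_1 = 1*1 + 0 = 1.
  i=2: a_2=4, p_2 = 4*4 + 3 = 19, q_2 = 4*1 + 1 = 5.
  i=3: a_3=1, p_3 = 1*19 + 4 = 23, q_3 = 1*5 + 1 = 6.
  i=4: a_4=5, p_4 = 5*23 + 19 = 134, q_4 = 5*6 + 5 = 35.
q_4 = 35 > 34, so the last convergent with denominator <= 34 is p_3/q_3 = 23/6.
The closest fraction with denominator <= 34 is either p_3/q_3 or the intermediate fraction (k*p_3 + p_2)/(k*q_3 + q_2) with the largest k >= 1 whose denominator stays <= 34; these approach x as k grows, and every other convergent or intermediate fraction in range is farther away.
Largest k: floor((34 - q_2)/q_3) = floor((34 - 5)/6) = 4.
That gives (4*23 + 19)/(4*6 + 5) = 111/29.
Compare the errors: |x - 23/6| = |919*6 - 23*240|/(240*6) = 6/1440, and |x - 111/29| = |919*29 - 111*240|/(240*29) = 11/6960.
Cross-multiplying, 11*1440 = 15840 < 41760 = 6*6960, so 11/6960 is smaller: the intermediate fraction 111/29 is closer to x than 23/6.

111/29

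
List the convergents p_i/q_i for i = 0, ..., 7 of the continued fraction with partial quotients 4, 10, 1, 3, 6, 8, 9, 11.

4/1, 41/10, 45/11, 176/43, 1101/269, 8984/2195, 81957/20024, 910511/222459

Using the convergent recurrence p_i = a_i*p_{i-1} + p_{i-2}, q_i = a_i*q_{i-1} + q_{i-2} with p_{-2}=0, p_{-1}=1, q_{-2}=1, q_{-1}=0:
  i=0: a_0=4, p_0 = 4*1 + 0 = 4, q_0 = 4*0 + 1 = 1.
  i=1: a_1=10, p_1 = 10*4 + 1 = 41, q_1 = 10*1 + 0 = 10.
  i=2: a_2=1, p_2 = 1*41 + 4 = 45, q_2 = 1*10 + 1 = 11.
  i=3: a_3=3, p_3 = 3*45 + 41 = 176, q_3 = 3*11 + 10 = 43.
  i=4: a_4=6, p_4 = 6*176 + 45 = 1101, q_4 = 6*43 + 11 = 269.
  i=5: a_5=8, p_5 = 8*1101 + 176 = 8984, q_5 = 8*269 + 43 = 2195.
  i=6: a_6=9, p_6 = 9*8984 + 1101 = 81957, q_6 = 9*2195 + 269 = 20024.
  i=7: a_7=11, p_7 = 11*81957 + 8984 = 910511, q_7 = 11*20024 + 2195 = 222459.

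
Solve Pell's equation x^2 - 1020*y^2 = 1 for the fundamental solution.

First expand sqrt(1020) as a continued fraction. With x_i = (sqrt(1020) + m_i)/d_i and (m_0, d_0) = (0, 1): a_0 = floor(sqrt(1020)) = 31, since 31^2 = 961 <= 1020 < 1024 = 32^2.
Iterate m_{i+1} = d_i*a_i - m_i, d_{i+1} = (1020 - m_{i+1}^2)/d_i, a_{i+1} = floor((a_0 + m_{i+1})/d_{i+1}):
  m_1 = 1*31 - 0 = 31, d_1 = (1020 - 31^2)/1 = 59/1 = 59, a_1 = floor((31 + 31)/59) = 1.
  m_2 = 59*1 - 31 = 28, d_2 = (1020 - 28^2)/59 = 236/59 = 4, a_2 = floor((31 + 28)/4) = 14.
  m_3 = 4*14 - 28 = 28, d_3 = (1020 - 28^2)/4 = 236/4 = 59, a_3 = floor((31 + 28)/59) = 1.
  m_4 = 59*1 - 28 = 31, d_4 = (1020 - 31^2)/59 = 59/59 = 1, a_4 = floor((31 + 31)/1) = 62.
  m_5 = 1*62 - 31 = 31, d_5 = (1020 - 31^2)/1 = 59/1 = 59: (m_5, d_5) = (m_1, d_1) = (31, 59), so from here the quotients repeat a_1, ..., a_4; the period length is 4.
So sqrt(1020) = [31; (1, 14, 1, 62)] with period length k = 4.
k is even, so the fundamental solution of x^2 - 1020y^2 = 1 is (p_{k-1}, q_{k-1}) = (p_3, q_3); compute convergents through index 3.
Convergents (p_i = a_i*p_{i-1} + p_{i-2}, q_i = a_i*q_{i-1} + q_{i-2} with p_{-2}=0, p_{-1}=1, q_{-2}=1, q_{-1}=0):
  i=0: a_0=31, p_0 = 31*1 + 0 = 31, q_0 = 31*0 + 1 = 1.
  i=1: a_1=1, p_1 = 1*31 + 1 = 32, q_1 = 1*1 + 0 = 1.
  i=2: a_2=14, p_2 = 14*32 + 31 = 479, q_2 = 14*1 + 1 = 15.
  i=3: a_3=1, p_3 = 1*479 + 32 = 511, q_3 = 1*15 + 1 = 16.
Check: 511^2 - 1020*16^2 = 261121 - 261120 = 1, so (x, y) = (511, 16) solves the equation, and by the theorem it is the least positive solution.

(x, y) = (511, 16)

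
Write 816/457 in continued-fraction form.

[1; 1, 3, 1, 1, 1, 32]

Run the Euclidean algorithm on 816 and 457; the successive quotients are the partial quotients a_0, a_1, ... (each step inverts the fractional part left over by the previous one):
  816 = 1*457 + 359, so a_0 = 1.
  457 = 1*359 + 98, so a_1 = 1.
  359 = 3*98 + 65, so a_2 = 3.
  98 = 1*65 + 33, so a_3 = 1.
  65 = 1*33 + 32, so a_4 = 1.
  33 = 1*32 + 1, so a_5 = 1.
  32 = 32*1 + 0, so a_6 = 32.
The remainder reaches 0 after 7 divisions, so the expansion has 7 partial quotients, read off in order.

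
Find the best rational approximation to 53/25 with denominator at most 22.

36/17

Expand x = 53/25 as a continued fraction with the Euclidean algorithm:
  53 = 2*25 + 3, so a_0 = 2.
  25 = 8*3 + 1, so a_1 = 8.
  3 = 3*1 + 0, so a_2 = 3.
so x = [2; 8, 3].
Convergents (p_i = a_i*p_{i-1} + p_{i-2}, q_i = a_i*q_{i-1} + q_{i-2} with p_{-2}=0, p_{-1}=1, q_{-2}=1, q_{-1}=0), until the denominator exceeds 22:
  i=0: a_0=2, p_0 = 2*1 + 0 = 2, q_0 = 2*0 + 1 = 1.
  i=1: a_1=8, p_1 = 8*2 + 1 = 17, q_1 = 8*1 + 0 = 8.
  i=2: a_2=3, p_2 = 3*17 + 2 = 53, q_2 = 3*8 + 1 = 25.
q_2 = 25 > 22, so the last convergent with denominator <= 22 is p_1/q_1 = 17/8.
The closest fraction with denominator <= 22 is either p_1/q_1 or the intermediate fraction (k*p_1 + p_0)/(k*q_1 + q_0) with the largest k >= 1 whose denominator stays <= 22; these approach x as k grows, and every other convergent or intermediate fraction in range is farther away.
Largest k: floor((22 - q_0)/q_1) = floor((22 - 1)/8) = 2.
That gives (2*17 + 2)/(2*8 + 1) = 36/17.
Compare the errors: |x - 17/8| = |53*8 - 17*25|/(25*8) = 1/200, and |x - 36/17| = |53*17 - 36*25|/(25*17) = 1/425.
Cross-multiplying, 1*200 = 200 < 425 = 1*425, so 1/425 is smaller: the intermediate fraction 36/17 is closer to x than 17/8.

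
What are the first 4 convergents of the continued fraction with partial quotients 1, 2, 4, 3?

Using the convergent recurrence p_i = a_i*p_{i-1} + p_{i-2}, q_i = a_i*q_{i-1} + q_{i-2} with p_{-2}=0, p_{-1}=1, q_{-2}=1, q_{-1}=0:
  i=0: a_0=1, p_0 = 1*1 + 0 = 1, q_0 = 1*0 + 1 = 1.
  i=1: a_1=2, p_1 = 2*1 + 1 = 3, q_1 = 2*1 + 0 = 2.
  i=2: a_2=4, p_2 = 4*3 + 1 = 13, q_2 = 4*2 + 1 = 9.
  i=3: a_3=3, p_3 = 3*13 + 3 = 42, q_3 = 3*9 + 2 = 29.

1/1, 3/2, 13/9, 42/29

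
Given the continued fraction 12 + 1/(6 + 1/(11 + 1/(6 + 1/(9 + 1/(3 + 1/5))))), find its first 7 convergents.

12/1, 73/6, 815/67, 4963/408, 45482/3739, 141409/11625, 752527/61864

Using the convergent recurrence p_i = a_i*p_{i-1} + p_{i-2}, q_i = a_i*q_{i-1} + q_{i-2} with p_{-2}=0, p_{-1}=1, q_{-2}=1, q_{-1}=0:
  i=0: a_0=12, p_0 = 12*1 + 0 = 12, q_0 = 12*0 + 1 = 1.
  i=1: a_1=6, p_1 = 6*12 + 1 = 73, q_1 = 6*1 + 0 = 6.
  i=2: a_2=11, p_2 = 11*73 + 12 = 815, q_2 = 11*6 + 1 = 67.
  i=3: a_3=6, p_3 = 6*815 + 73 = 4963, q_3 = 6*67 + 6 = 408.
  i=4: a_4=9, p_4 = 9*4963 + 815 = 45482, q_4 = 9*408 + 67 = 3739.
  i=5: a_5=3, p_5 = 3*45482 + 4963 = 141409, q_5 = 3*3739 + 408 = 11625.
  i=6: a_6=5, p_6 = 5*141409 + 45482 = 752527, q_6 = 5*11625 + 3739 = 61864.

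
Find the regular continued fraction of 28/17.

[1; 1, 1, 1, 5]

Run the Euclidean algorithm on 28 and 17; the successive quotients are the partial quotients a_0, a_1, ... (each step inverts the fractional part left over by the previous one):
  28 = 1*17 + 11, so a_0 = 1.
  17 = 1*11 + 6, so a_1 = 1.
  11 = 1*6 + 5, so a_2 = 1.
  6 = 1*5 + 1, so a_3 = 1.
  5 = 5*1 + 0, so a_4 = 5.
The remainder reaches 0 after 5 divisions, so the expansion has 5 partial quotients, read off in order.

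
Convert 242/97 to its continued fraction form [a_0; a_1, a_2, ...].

Run the Euclidean algorithm on 242 and 97; the successive quotients are the partial quotients a_0, a_1, ... (each step inverts the fractional part left over by the previous one):
  242 = 2*97 + 48, so a_0 = 2.
  97 = 2*48 + 1, so a_1 = 2.
  48 = 48*1 + 0, so a_2 = 48.
The remainder reaches 0 after 3 divisions, so the expansion has 3 partial quotients, read off in order.

[2; 2, 48]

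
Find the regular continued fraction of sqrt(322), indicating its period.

[17; (1, 16, 1, 34)]

Write x_i = (sqrt(322) + m_i)/d_i with (m_0, d_0) = (0, 1). a_0 = floor(sqrt(322)) = 17, since 17^2 = 289 <= 322 < 324 = 18^2.
Iterate m_{i+1} = d_i*a_i - m_i, d_{i+1} = (322 - m_{i+1}^2)/d_i, a_{i+1} = floor((a_0 + m_{i+1})/d_{i+1}):
  m_1 = 1*17 - 0 = 17, d_1 = (322 - 17^2)/1 = 33/1 = 33, a_1 = floor((17 + 17)/33) = 1.
  m_2 = 33*1 - 17 = 16, d_2 = (322 - 16^2)/33 = 66/33 = 2, a_2 = floor((17 + 16)/2) = 16.
  m_3 = 2*16 - 16 = 16, d_3 = (322 - 16^2)/2 = 66/2 = 33, a_3 = floor((17 + 16)/33) = 1.
  m_4 = 33*1 - 16 = 17, d_4 = (322 - 17^2)/33 = 33/33 = 1, a_4 = floor((17 + 17)/1) = 34.
  m_5 = 1*34 - 17 = 17, d_5 = (322 - 17^2)/1 = 33/1 = 33: (m_5, d_5) = (m_1, d_1) = (17, 33), so from here the quotients repeat a_1, ..., a_4; the period length is 4.
Hence the expansion of sqrt(322) is a_0 = 17 followed by the repeating block 1, 16, 1, 34 (period 4).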